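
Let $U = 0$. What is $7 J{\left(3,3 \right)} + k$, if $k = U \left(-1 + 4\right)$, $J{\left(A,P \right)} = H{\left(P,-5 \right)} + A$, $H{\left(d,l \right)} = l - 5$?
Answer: $-49$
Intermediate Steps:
$H{\left(d,l \right)} = -5 + l$
$J{\left(A,P \right)} = -10 + A$ ($J{\left(A,P \right)} = \left(-5 - 5\right) + A = -10 + A$)
$k = 0$ ($k = 0 \left(-1 + 4\right) = 0 \cdot 3 = 0$)
$7 J{\left(3,3 \right)} + k = 7 \left(-10 + 3\right) + 0 = 7 \left(-7\right) + 0 = -49 + 0 = -49$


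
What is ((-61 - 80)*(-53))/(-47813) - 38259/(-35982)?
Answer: 173376009/191156374 ≈ 0.90699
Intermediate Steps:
((-61 - 80)*(-53))/(-47813) - 38259/(-35982) = -141*(-53)*(-1/47813) - 38259*(-1/35982) = 7473*(-1/47813) + 4251/3998 = -7473/47813 + 4251/3998 = 173376009/191156374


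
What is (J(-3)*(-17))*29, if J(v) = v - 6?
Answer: 4437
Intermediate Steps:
J(v) = -6 + v
(J(-3)*(-17))*29 = ((-6 - 3)*(-17))*29 = -9*(-17)*29 = 153*29 = 4437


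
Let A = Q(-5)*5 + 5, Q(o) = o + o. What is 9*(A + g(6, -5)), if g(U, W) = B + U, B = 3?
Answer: -324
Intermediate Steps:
Q(o) = 2*o
A = -45 (A = (2*(-5))*5 + 5 = -10*5 + 5 = -50 + 5 = -45)
g(U, W) = 3 + U
9*(A + g(6, -5)) = 9*(-45 + (3 + 6)) = 9*(-45 + 9) = 9*(-36) = -324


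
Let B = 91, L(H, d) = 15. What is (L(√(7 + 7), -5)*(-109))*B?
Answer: -148785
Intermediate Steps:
(L(√(7 + 7), -5)*(-109))*B = (15*(-109))*91 = -1635*91 = -148785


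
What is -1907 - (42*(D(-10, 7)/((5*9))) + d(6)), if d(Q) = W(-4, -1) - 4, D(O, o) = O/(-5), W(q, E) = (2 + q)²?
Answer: -28633/15 ≈ -1908.9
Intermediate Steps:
D(O, o) = -O/5 (D(O, o) = O*(-⅕) = -O/5)
d(Q) = 0 (d(Q) = (2 - 4)² - 4 = (-2)² - 4 = 4 - 4 = 0)
-1907 - (42*(D(-10, 7)/((5*9))) + d(6)) = -1907 - (42*((-⅕*(-10))/((5*9))) + 0) = -1907 - (42*(2/45) + 0) = -1907 - (28/15 + 0) = -1907 - 1*28/15 = -1907 - 28/15 = -28633/15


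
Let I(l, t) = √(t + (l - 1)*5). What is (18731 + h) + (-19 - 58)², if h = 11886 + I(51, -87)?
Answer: 36546 + √163 ≈ 36559.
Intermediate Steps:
I(l, t) = √(-5 + t + 5*l) (I(l, t) = √(t + (-1 + l)*5) = √(t + (-5 + 5*l)) = √(-5 + t + 5*l))
h = 11886 + √163 (h = 11886 + √(-5 - 87 + 5*51) = 11886 + √(-5 - 87 + 255) = 11886 + √163 ≈ 11899.)
(18731 + h) + (-19 - 58)² = (18731 + (11886 + √163)) + (-19 - 58)² = (30617 + √163) + (-77)² = (30617 + √163) + 5929 = 36546 + √163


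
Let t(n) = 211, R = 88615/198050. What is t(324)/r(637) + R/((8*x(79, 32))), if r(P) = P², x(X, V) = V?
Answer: 9331017747/4114562583040 ≈ 0.0022678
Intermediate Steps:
R = 17723/39610 (R = 88615*(1/198050) = 17723/39610 ≈ 0.44744)
t(324)/r(637) + R/((8*x(79, 32))) = 211/(637²) + 17723/(39610*((8*32))) = 211/405769 + (17723/39610)/256 = 211*(1/405769) + (17723/39610)*(1/256) = 211/405769 + 17723/10140160 = 9331017747/4114562583040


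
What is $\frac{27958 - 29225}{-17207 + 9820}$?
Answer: $\frac{1267}{7387} \approx 0.17152$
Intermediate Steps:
$\frac{27958 - 29225}{-17207 + 9820} = \frac{27958 - 29225}{-7387} = \left(-1267\right) \left(- \frac{1}{7387}\right) = \frac{1267}{7387}$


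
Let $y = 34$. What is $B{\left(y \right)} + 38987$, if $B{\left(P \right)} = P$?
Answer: $39021$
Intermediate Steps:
$B{\left(y \right)} + 38987 = 34 + 38987 = 39021$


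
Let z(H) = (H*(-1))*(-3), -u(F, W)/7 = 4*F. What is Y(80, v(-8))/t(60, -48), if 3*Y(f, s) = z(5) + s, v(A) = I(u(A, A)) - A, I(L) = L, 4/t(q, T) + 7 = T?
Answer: -13585/12 ≈ -1132.1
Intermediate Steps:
u(F, W) = -28*F
t(q, T) = 4/(-7 + T)
z(H) = 3*H (z(H) = -H*(-3) = 3*H)
v(A) = -29*A (v(A) = -28*A - A = -29*A)
Y(f, s) = 5 + s/3 (Y(f, s) = (3*5 + s)/3 = (15 + s)/3 = 5 + s/3)
Y(80, v(-8))/t(60, -48) = (5 + (-29*(-8))/3)/((4/(-7 - 48))) = (5 + (⅓)*232)/((4/(-55))) = (5 + 232/3)/((4*(-1/55))) = 247/(3*(-4/55)) = (247/3)*(-55/4) = -13585/12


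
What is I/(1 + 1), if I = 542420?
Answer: 271210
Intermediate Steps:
I/(1 + 1) = 542420/(1 + 1) = 542420/2 = (1/2)*542420 = 271210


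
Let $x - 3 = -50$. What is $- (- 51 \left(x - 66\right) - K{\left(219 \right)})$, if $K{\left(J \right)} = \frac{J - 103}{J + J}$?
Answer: $- \frac{1262039}{219} \approx -5762.7$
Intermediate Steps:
$x = -47$ ($x = 3 - 50 = -47$)
$K{\left(J \right)} = \frac{-103 + J}{2 J}$
$- (- 51 \left(x - 66\right) - K{\left(219 \right)}) = - (- 51 \left(-47 - 66\right) - \frac{-103 + 219}{2 \cdot 219}) = - (\left(-51\right) \left(-113\right) - \frac{1}{2} \cdot \frac{1}{219} \cdot 116) = - (5763 - \frac{58}{219}) = \left(-1\right) \frac{1262039}{219} = - \frac{1262039}{219}$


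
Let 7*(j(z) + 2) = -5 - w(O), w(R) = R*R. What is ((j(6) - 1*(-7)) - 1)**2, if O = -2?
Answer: 361/49 ≈ 7.3673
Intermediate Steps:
w(R) = R**2
j(z) = -23/7 (j(z) = -2 + (-5 - 1*(-2)**2)/7 = -2 + (-5 - 1*4)/7 = -2 + (-5 - 4)/7 = -2 + (1/7)*(-9) = -2 - 9/7 = -23/7)
((j(6) - 1*(-7)) - 1)**2 = ((-23/7 - 1*(-7)) - 1)**2 = ((-23/7 + 7) - 1)**2 = (26/7 - 1)**2 = (19/7)**2 = 361/49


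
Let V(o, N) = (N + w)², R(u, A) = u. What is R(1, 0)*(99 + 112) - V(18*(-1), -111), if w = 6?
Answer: -10814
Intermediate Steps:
V(o, N) = (6 + N)² (V(o, N) = (N + 6)² = (6 + N)²)
R(1, 0)*(99 + 112) - V(18*(-1), -111) = 1*(99 + 112) - (6 - 111)² = 1*211 - 1*(-105)² = 211 - 1*11025 = 211 - 11025 = -10814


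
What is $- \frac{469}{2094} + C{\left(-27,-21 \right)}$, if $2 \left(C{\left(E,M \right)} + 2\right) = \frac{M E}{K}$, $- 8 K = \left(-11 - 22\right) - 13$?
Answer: $\frac{2267485}{48162} \approx 47.08$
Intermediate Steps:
$K = \frac{23}{4}$ ($K = - \frac{\left(-11 - 22\right) - 13}{8} = - \frac{-33 - 13}{8} = \left(- \frac{1}{8}\right) \left(-46\right) = \frac{23}{4} \approx 5.75$)
$C{\left(E,M \right)} = -2 + \frac{2 E M}{23}$ ($C{\left(E,M \right)} = -2 + \frac{M E \frac{1}{\frac{23}{4}}}{2} = -2 + \frac{E M \frac{4}{23}}{2} = -2 + \frac{\frac{4}{23} E M}{2} = -2 + \frac{2 E M}{23}$)
$- \frac{469}{2094} + C{\left(-27,-21 \right)} = - \frac{469}{2094} - \left(2 + \frac{54}{23} \left(-21\right)\right) = \left(-469\right) \frac{1}{2094} + \left(-2 + \frac{1134}{23}\right) = - \frac{469}{2094} + \frac{1088}{23} = \frac{2267485}{48162}$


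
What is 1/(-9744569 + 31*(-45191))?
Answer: -1/11145490 ≈ -8.9722e-8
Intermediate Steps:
1/(-9744569 + 31*(-45191)) = 1/(-9744569 - 1400921) = 1/(-11145490) = -1/11145490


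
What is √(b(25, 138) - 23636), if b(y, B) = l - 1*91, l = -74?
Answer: I*√23801 ≈ 154.28*I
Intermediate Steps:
b(y, B) = -165 (b(y, B) = -74 - 1*91 = -74 - 91 = -165)
√(b(25, 138) - 23636) = √(-165 - 23636) = √(-23801) = I*√23801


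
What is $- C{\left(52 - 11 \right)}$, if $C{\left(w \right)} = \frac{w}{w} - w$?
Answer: $40$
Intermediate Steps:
$C{\left(w \right)} = 1 - w$
$- C{\left(52 - 11 \right)} = - (1 - \left(52 - 11\right)) = - (1 - 41) = \left(-1\right) \left(-40\right) = 40$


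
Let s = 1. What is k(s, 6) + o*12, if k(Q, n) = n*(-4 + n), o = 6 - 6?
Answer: 12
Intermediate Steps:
o = 0
k(s, 6) + o*12 = 6*(-4 + 6) + 0*12 = 6*2 + 0 = 12 + 0 = 12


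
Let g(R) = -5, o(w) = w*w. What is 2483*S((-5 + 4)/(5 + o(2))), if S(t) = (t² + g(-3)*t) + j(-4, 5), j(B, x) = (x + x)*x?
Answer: 10170368/81 ≈ 1.2556e+5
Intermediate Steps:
o(w) = w²
j(B, x) = 2*x² (j(B, x) = (2*x)*x = 2*x²)
S(t) = 50 + t² - 5*t (S(t) = (t² - 5*t) + 2*5² = (t² - 5*t) + 2*25 = (t² - 5*t) + 50 = 50 + t² - 5*t)
2483*S((-5 + 4)/(5 + o(2))) = 2483*(50 + ((-5 + 4)/(5 + 2²))² - 5*(-5 + 4)/(5 + 2²)) = 2483*(50 + (-1/(5 + 4))² - (-5)/(5 + 4)) = 2483*(50 + (-1/9)² - (-5)/9) = 2483*(50 + (-1*⅑)² - (-5)/9) = 2483*(50 + (-⅑)² - 5*(-⅑)) = 2483*(50 + 1/81 + 5/9) = 2483*(4096/81) = 10170368/81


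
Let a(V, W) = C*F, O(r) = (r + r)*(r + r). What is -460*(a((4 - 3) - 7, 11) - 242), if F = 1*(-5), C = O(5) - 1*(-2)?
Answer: 345920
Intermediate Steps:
O(r) = 4*r² (O(r) = (2*r)*(2*r) = 4*r²)
C = 102 (C = 4*5² - 1*(-2) = 4*25 + 2 = 100 + 2 = 102)
F = -5
a(V, W) = -510 (a(V, W) = 102*(-5) = -510)
-460*(a((4 - 3) - 7, 11) - 242) = -460*(-510 - 242) = -460*(-752) = 345920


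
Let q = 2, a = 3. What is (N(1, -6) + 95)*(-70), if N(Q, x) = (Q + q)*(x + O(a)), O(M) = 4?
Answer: -6230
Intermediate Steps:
N(Q, x) = (2 + Q)*(4 + x) (N(Q, x) = (Q + 2)*(x + 4) = (2 + Q)*(4 + x))
(N(1, -6) + 95)*(-70) = ((8 + 2*(-6) + 4*1 + 1*(-6)) + 95)*(-70) = ((8 - 12 + 4 - 6) + 95)*(-70) = (-6 + 95)*(-70) = 89*(-70) = -6230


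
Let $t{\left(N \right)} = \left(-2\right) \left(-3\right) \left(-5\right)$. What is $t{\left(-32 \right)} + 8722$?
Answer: $8692$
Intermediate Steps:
$t{\left(N \right)} = -30$ ($t{\left(N \right)} = 6 \left(-5\right) = -30$)
$t{\left(-32 \right)} + 8722 = -30 + 8722 = 8692$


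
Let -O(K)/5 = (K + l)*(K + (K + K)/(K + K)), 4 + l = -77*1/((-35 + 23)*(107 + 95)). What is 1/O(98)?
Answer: -808/37608945 ≈ -2.1484e-5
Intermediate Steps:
l = -9619/2424 (l = -4 - 77*1/((-35 + 23)*(107 + 95)) = -4 - 77/((-12*202)) = -4 - 77/(-2424) = -4 - 77*(-1/2424) = -4 + 77/2424 = -9619/2424 ≈ -3.9682)
O(K) = -5*(1 + K)*(-9619/2424 + K) (O(K) = -5*(K - 9619/2424)*(K + (K + K)/(K + K)) = -5*(-9619/2424 + K)*(K + (2*K)/((2*K))) = -5*(-9619/2424 + K)*(K + (2*K)*(1/(2*K))) = -5*(-9619/2424 + K)*(K + 1) = -5*(-9619/2424 + K)*(1 + K) = -5*(1 + K)*(-9619/2424 + K))
1/O(98) = 1/(48095/2424 - 5*98² + (35975/2424)*98) = 1/(48095/2424 - 5*9604 + 1762775/1212) = 1/(48095/2424 - 48020 + 1762775/1212) = 1/(-37608945/808) = -808/37608945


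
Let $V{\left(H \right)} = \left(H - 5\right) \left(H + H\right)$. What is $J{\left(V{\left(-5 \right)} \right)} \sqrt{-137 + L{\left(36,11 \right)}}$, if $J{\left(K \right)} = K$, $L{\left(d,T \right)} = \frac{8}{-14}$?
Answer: $\frac{300 i \sqrt{749}}{7} \approx 1172.9 i$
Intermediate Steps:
$V{\left(H \right)} = 2 H \left(-5 + H\right)$ ($V{\left(H \right)} = \left(-5 + H\right) 2 H = 2 H \left(-5 + H\right)$)
$L{\left(d,T \right)} = - \frac{4}{7}$ ($L{\left(d,T \right)} = 8 \left(- \frac{1}{14}\right) = - \frac{4}{7}$)
$J{\left(V{\left(-5 \right)} \right)} \sqrt{-137 + L{\left(36,11 \right)}} = 2 \left(-5\right) \left(-5 - 5\right) \sqrt{-137 - \frac{4}{7}} = 2 \left(-5\right) \left(-10\right) \sqrt{- \frac{963}{7}} = 100 \frac{3 i \sqrt{749}}{7} = \frac{300 i \sqrt{749}}{7}$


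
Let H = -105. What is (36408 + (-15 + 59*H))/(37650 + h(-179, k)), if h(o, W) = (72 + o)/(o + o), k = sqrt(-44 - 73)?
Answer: 10810884/13478807 ≈ 0.80206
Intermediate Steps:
k = 3*I*sqrt(13) (k = sqrt(-117) = 3*I*sqrt(13) ≈ 10.817*I)
h(o, W) = (72 + o)/(2*o) (h(o, W) = (72 + o)/((2*o)) = (72 + o)*(1/(2*o)) = (72 + o)/(2*o))
(36408 + (-15 + 59*H))/(37650 + h(-179, k)) = (36408 + (-15 + 59*(-105)))/(37650 + (1/2)*(72 - 179)/(-179)) = (36408 + (-15 - 6195))/(37650 + (1/2)*(-1/179)*(-107)) = (36408 - 6210)/(37650 + 107/358) = 30198/(13478807/358) = 30198*(358/13478807) = 10810884/13478807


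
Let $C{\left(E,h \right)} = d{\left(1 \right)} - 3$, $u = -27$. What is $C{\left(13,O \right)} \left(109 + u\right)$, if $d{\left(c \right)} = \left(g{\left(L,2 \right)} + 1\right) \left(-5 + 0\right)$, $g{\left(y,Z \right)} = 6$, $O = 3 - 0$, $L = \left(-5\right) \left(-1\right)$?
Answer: $-3116$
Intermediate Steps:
$L = 5$
$O = 3$ ($O = 3 + 0 = 3$)
$d{\left(c \right)} = -35$ ($d{\left(c \right)} = \left(6 + 1\right) \left(-5 + 0\right) = 7 \left(-5\right) = -35$)
$C{\left(E,h \right)} = -38$ ($C{\left(E,h \right)} = -35 - 3 = -38$)
$C{\left(13,O \right)} \left(109 + u\right) = - 38 \left(109 - 27\right) = \left(-38\right) 82 = -3116$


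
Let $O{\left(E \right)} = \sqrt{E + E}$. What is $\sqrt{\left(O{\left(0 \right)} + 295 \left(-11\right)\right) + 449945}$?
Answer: $10 \sqrt{4467} \approx 668.36$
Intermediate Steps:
$O{\left(E \right)} = \sqrt{2} \sqrt{E}$ ($O{\left(E \right)} = \sqrt{2 E} = \sqrt{2} \sqrt{E}$)
$\sqrt{\left(O{\left(0 \right)} + 295 \left(-11\right)\right) + 449945} = \sqrt{\left(\sqrt{2} \sqrt{0} + 295 \left(-11\right)\right) + 449945} = \sqrt{\left(\sqrt{2} \cdot 0 - 3245\right) + 449945} = \sqrt{\left(0 - 3245\right) + 449945} = \sqrt{-3245 + 449945} = \sqrt{446700} = 10 \sqrt{4467}$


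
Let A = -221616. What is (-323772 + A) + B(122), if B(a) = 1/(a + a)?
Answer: -133074671/244 ≈ -5.4539e+5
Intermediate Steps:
B(a) = 1/(2*a)
(-323772 + A) + B(122) = (-323772 - 221616) + (1/2)/122 = -545388 + (1/2)*(1/122) = -545388 + 1/244 = -133074671/244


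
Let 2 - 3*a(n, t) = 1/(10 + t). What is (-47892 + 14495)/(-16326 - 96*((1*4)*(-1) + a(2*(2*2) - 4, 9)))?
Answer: 634543/304082 ≈ 2.0868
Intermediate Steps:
a(n, t) = ⅔ - 1/(3*(10 + t))
(-47892 + 14495)/(-16326 - 96*((1*4)*(-1) + a(2*(2*2) - 4, 9))) = (-47892 + 14495)/(-16326 - 96*((1*4)*(-1) + (19 + 2*9)/(3*(10 + 9)))) = -33397/(-16326 - 96*(4*(-1) + (⅓)*(19 + 18)/19)) = -33397/(-16326 - 96*(-4 + (⅓)*(1/19)*37)) = -33397/(-16326 - 96*(-4 + 37/57)) = -33397/(-16326 - 96*(-191/57)) = -33397/(-16326 + 6112/19) = -33397/(-304082/19) = -33397*(-19/304082) = 634543/304082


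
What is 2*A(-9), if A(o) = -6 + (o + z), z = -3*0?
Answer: -30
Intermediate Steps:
z = 0
A(o) = -6 + o (A(o) = -6 + (o + 0) = -6 + o)
2*A(-9) = 2*(-6 - 9) = 2*(-15) = -30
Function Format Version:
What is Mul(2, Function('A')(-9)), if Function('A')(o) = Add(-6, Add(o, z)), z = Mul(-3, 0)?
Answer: -30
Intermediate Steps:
z = 0
Function('A')(o) = Add(-6, o) (Function('A')(o) = Add(-6, Add(o, 0)) = Add(-6, o))
Mul(2, Function('A')(-9)) = Mul(2, Add(-6, -9)) = Mul(2, -15) = -30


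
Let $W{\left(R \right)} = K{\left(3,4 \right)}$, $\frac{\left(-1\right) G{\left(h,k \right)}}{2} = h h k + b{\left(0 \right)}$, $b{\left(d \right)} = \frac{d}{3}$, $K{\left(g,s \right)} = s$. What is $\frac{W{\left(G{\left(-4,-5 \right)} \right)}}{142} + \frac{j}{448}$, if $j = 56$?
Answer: $\frac{87}{568} \approx 0.15317$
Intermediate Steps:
$b{\left(d \right)} = \frac{d}{3}$ ($b{\left(d \right)} = d \frac{1}{3} = \frac{d}{3}$)
$G{\left(h,k \right)} = - 2 k h^{2}$ ($G{\left(h,k \right)} = - 2 \left(h h k + \frac{1}{3} \cdot 0\right) = - 2 \left(h^{2} k + 0\right) = - 2 \left(k h^{2} + 0\right) = - 2 k h^{2}$)
$W{\left(R \right)} = 4$
$\frac{W{\left(G{\left(-4,-5 \right)} \right)}}{142} + \frac{j}{448} = \frac{4}{142} + \frac{56}{448} = 4 \cdot \frac{1}{142} + 56 \cdot \frac{1}{448} = \frac{2}{71} + \frac{1}{8} = \frac{87}{568}$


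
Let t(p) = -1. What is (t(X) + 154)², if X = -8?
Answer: 23409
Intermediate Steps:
(t(X) + 154)² = (-1 + 154)² = 153² = 23409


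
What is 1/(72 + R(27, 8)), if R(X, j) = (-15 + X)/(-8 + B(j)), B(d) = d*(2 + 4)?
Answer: 10/723 ≈ 0.013831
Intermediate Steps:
B(d) = 6*d (B(d) = d*6 = 6*d)
R(X, j) = (-15 + X)/(-8 + 6*j)
1/(72 + R(27, 8)) = 1/(72 + (-15 + 27)/(2*(-4 + 3*8))) = 1/(72 + (1/2)*12/(-4 + 24)) = 1/(72 + (1/2)*12/20) = 1/(72 + (1/2)*(1/20)*12) = 1/(72 + 3/10) = 1/(723/10) = 10/723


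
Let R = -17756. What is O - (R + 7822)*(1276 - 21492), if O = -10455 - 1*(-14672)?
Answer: -200821527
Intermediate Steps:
O = 4217 (O = -10455 + 14672 = 4217)
O - (R + 7822)*(1276 - 21492) = 4217 - (-17756 + 7822)*(1276 - 21492) = 4217 - (-9934)*(-20216) = 4217 - 1*200825744 = 4217 - 200825744 = -200821527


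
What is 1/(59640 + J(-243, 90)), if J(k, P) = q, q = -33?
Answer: 1/59607 ≈ 1.6777e-5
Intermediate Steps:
J(k, P) = -33
1/(59640 + J(-243, 90)) = 1/(59640 - 33) = 1/59607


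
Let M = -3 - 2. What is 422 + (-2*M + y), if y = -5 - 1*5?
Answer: 422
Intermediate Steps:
M = -5
y = -10 (y = -5 - 5 = -10)
422 + (-2*M + y) = 422 + (-2*(-5) - 10) = 422 + (10 - 10) = 422 + 0 = 422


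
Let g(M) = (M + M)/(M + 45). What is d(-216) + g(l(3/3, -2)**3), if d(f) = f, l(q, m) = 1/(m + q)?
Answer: -4753/22 ≈ -216.05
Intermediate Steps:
g(M) = 2*M/(45 + M) (g(M) = (2*M)/(45 + M) = 2*M/(45 + M))
d(-216) + g(l(3/3, -2)**3) = -216 + 2*(1/(-2 + 3/3))**3/(45 + (1/(-2 + 3/3))**3) = -216 + 2*(1/(-2 + 3*(1/3)))**3/(45 + (1/(-2 + 3*(1/3)))**3) = -216 + 2*(1/(-2 + 1))**3/(45 + (1/(-2 + 1))**3) = -216 + 2*(1/(-1))**3/(45 + (1/(-1))**3) = -216 + 2*(-1)**3/(45 + (-1)**3) = -216 + 2*(-1)/(45 - 1) = -216 + 2*(-1)/44 = -216 + 2*(-1)*(1/44) = -216 - 1/22 = -4753/22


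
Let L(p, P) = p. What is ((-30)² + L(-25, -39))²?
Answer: 765625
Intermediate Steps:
((-30)² + L(-25, -39))² = ((-30)² - 25)² = (900 - 25)² = 875² = 765625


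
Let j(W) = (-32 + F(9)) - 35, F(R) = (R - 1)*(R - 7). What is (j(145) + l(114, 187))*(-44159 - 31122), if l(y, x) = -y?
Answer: 12421365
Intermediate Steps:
F(R) = (-1 + R)*(-7 + R)
j(W) = -51 (j(W) = (-32 + (7 + 9² - 8*9)) - 35 = (-32 + (7 + 81 - 72)) - 35 = (-32 + 16) - 35 = -16 - 35 = -51)
(j(145) + l(114, 187))*(-44159 - 31122) = (-51 - 1*114)*(-44159 - 31122) = (-51 - 114)*(-75281) = -165*(-75281) = 12421365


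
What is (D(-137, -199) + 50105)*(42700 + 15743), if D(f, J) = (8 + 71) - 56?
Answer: 2929630704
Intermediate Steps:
D(f, J) = 23 (D(f, J) = 79 - 56 = 23)
(D(-137, -199) + 50105)*(42700 + 15743) = (23 + 50105)*(42700 + 15743) = 50128*58443 = 2929630704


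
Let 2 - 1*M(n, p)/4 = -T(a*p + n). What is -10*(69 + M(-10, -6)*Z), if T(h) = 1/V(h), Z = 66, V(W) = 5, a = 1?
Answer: -6498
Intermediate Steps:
T(h) = ⅕ (T(h) = 1/5 = ⅕)
M(n, p) = 44/5 (M(n, p) = 8 - (-4)/5 = 8 - 4*(-⅕) = 8 + ⅘ = 44/5)
-10*(69 + M(-10, -6)*Z) = -10*(69 + (44/5)*66) = -10*(69 + 2904/5) = -10*3249/5 = -6498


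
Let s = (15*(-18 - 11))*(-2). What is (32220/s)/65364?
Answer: 179/315926 ≈ 0.00056659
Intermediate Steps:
s = 870 (s = (15*(-29))*(-2) = -435*(-2) = 870)
(32220/s)/65364 = (32220/870)/65364 = (32220*(1/870))*(1/65364) = (1074/29)*(1/65364) = 179/315926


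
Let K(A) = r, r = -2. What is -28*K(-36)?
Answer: 56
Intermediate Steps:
K(A) = -2
-28*K(-36) = -28*(-2) = 56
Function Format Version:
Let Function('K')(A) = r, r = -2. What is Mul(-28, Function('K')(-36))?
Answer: 56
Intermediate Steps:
Function('K')(A) = -2
Mul(-28, Function('K')(-36)) = Mul(-28, -2) = 56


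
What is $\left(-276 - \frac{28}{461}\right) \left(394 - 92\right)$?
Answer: $- \frac{38433728}{461} \approx -83370.0$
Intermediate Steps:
$\left(-276 - \frac{28}{461}\right) \left(394 - 92\right) = \left(-276 - \frac{28}{461}\right) 302 = \left(- \frac{127264}{461}\right) 302 = - \frac{38433728}{461}$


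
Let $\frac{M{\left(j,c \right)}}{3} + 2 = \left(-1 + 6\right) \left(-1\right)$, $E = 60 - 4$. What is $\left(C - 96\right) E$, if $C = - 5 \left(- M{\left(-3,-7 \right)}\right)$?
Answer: $-11256$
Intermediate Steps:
$E = 56$
$M{\left(j,c \right)} = -21$ ($M{\left(j,c \right)} = -6 + 3 \left(-1 + 6\right) \left(-1\right) = -6 + 3 \cdot 5 \left(-1\right) = -6 + 3 \left(-5\right) = -6 - 15 = -21$)
$C = -105$ ($C = - 5 \left(\left(-1\right) \left(-21\right)\right) = \left(-5\right) 21 = -105$)
$\left(C - 96\right) E = \left(-105 - 96\right) 56 = \left(-201\right) 56 = -11256$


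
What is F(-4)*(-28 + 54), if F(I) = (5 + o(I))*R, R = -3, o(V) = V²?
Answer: -1638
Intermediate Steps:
F(I) = -15 - 3*I² (F(I) = (5 + I²)*(-3) = -15 - 3*I²)
F(-4)*(-28 + 54) = (-15 - 3*(-4)²)*(-28 + 54) = (-15 - 3*16)*26 = (-15 - 48)*26 = -63*26 = -1638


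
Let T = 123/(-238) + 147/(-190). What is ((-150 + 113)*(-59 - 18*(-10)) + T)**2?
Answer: 2563100621801476/127803025 ≈ 2.0055e+7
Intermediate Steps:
T = -14589/11305 (T = 123*(-1/238) + 147*(-1/190) = -123/238 - 147/190 = -14589/11305 ≈ -1.2905)
((-150 + 113)*(-59 - 18*(-10)) + T)**2 = ((-150 + 113)*(-59 - 18*(-10)) - 14589/11305)**2 = (-37*(-59 + 180) - 14589/11305)**2 = (-37*121 - 14589/11305)**2 = (-4477 - 14589/11305)**2 = (-50627074/11305)**2 = 2563100621801476/127803025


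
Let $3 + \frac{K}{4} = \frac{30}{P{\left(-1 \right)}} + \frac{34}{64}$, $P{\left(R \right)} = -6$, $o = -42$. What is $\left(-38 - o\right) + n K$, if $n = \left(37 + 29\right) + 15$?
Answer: $- \frac{19327}{8} \approx -2415.9$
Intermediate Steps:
$n = 81$ ($n = 66 + 15 = 81$)
$K = - \frac{239}{8}$ ($K = -12 + 4 \left(\frac{30}{-6} + \frac{34}{64}\right) = -12 + 4 \left(30 \left(- \frac{1}{6}\right) + 34 \cdot \frac{1}{64}\right) = -12 + 4 \left(-5 + \frac{17}{32}\right) = -12 + 4 \left(- \frac{143}{32}\right) = -12 - \frac{143}{8} = - \frac{239}{8} \approx -29.875$)
$\left(-38 - o\right) + n K = \left(-38 - -42\right) + 81 \left(- \frac{239}{8}\right) = \left(-38 + 42\right) - \frac{19359}{8} = 4 - \frac{19359}{8} = - \frac{19327}{8}$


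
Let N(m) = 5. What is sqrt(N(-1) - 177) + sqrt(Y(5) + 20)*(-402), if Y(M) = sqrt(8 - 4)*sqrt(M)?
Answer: -402*sqrt(20 + 2*sqrt(5)) + 2*I*sqrt(43) ≈ -1988.7 + 13.115*I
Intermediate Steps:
Y(M) = 2*sqrt(M) (Y(M) = sqrt(4)*sqrt(M) = 2*sqrt(M))
sqrt(N(-1) - 177) + sqrt(Y(5) + 20)*(-402) = sqrt(5 - 177) + sqrt(2*sqrt(5) + 20)*(-402) = sqrt(-172) + sqrt(20 + 2*sqrt(5))*(-402) = 2*I*sqrt(43) - 402*sqrt(20 + 2*sqrt(5)) = -402*sqrt(20 + 2*sqrt(5)) + 2*I*sqrt(43)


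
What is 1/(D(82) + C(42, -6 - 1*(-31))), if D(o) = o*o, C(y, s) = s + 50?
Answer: 1/6799 ≈ 0.00014708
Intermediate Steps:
C(y, s) = 50 + s
D(o) = o**2
1/(D(82) + C(42, -6 - 1*(-31))) = 1/(82**2 + (50 + (-6 - 1*(-31)))) = 1/(6724 + (50 + (-6 + 31))) = 1/(6724 + (50 + 25)) = 1/(6724 + 75) = 1/6799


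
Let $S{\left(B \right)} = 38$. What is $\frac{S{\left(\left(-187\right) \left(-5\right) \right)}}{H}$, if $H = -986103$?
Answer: $- \frac{38}{986103} \approx -3.8536 \cdot 10^{-5}$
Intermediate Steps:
$\frac{S{\left(\left(-187\right) \left(-5\right) \right)}}{H} = \frac{38}{-986103} = 38 \left(- \frac{1}{986103}\right) = - \frac{38}{986103}$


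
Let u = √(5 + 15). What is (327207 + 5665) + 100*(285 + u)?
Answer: 361372 + 200*√5 ≈ 3.6182e+5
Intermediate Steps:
u = 2*√5 (u = √20 = 2*√5 ≈ 4.4721)
(327207 + 5665) + 100*(285 + u) = (327207 + 5665) + 100*(285 + 2*√5) = 332872 + (28500 + 200*√5) = 361372 + 200*√5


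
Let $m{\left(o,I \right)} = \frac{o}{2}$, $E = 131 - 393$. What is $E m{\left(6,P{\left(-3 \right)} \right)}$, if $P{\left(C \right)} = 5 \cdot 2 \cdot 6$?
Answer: $-786$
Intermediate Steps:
$P{\left(C \right)} = 60$ ($P{\left(C \right)} = 10 \cdot 6 = 60$)
$E = -262$
$m{\left(o,I \right)} = \frac{o}{2}$ ($m{\left(o,I \right)} = o \frac{1}{2} = \frac{o}{2}$)
$E m{\left(6,P{\left(-3 \right)} \right)} = - 262 \cdot \frac{1}{2} \cdot 6 = \left(-262\right) 3 = -786$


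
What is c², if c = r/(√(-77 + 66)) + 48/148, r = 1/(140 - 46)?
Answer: 13994855/133061324 - 12*I*√11/19129 ≈ 0.10518 - 0.0020806*I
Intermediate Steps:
r = 1/94 ≈ 0.010638
c = 12/37 - I*√11/1034 (c = 1/(94*(√(-77 + 66))) + 48/148 = 1/(94*(√(-11))) + 48*(1/148) = 1/(94*((I*√11))) + 12/37 = (-I*√11/11)/94 + 12/37 = -I*√11/1034 + 12/37 = 12/37 - I*√11/1034 ≈ 0.32432 - 0.0032076*I)
c² = (12/37 - I*√11/1034)²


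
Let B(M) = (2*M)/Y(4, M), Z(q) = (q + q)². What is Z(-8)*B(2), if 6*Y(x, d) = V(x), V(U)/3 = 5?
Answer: 2048/5 ≈ 409.60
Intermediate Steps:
V(U) = 15 (V(U) = 3*5 = 15)
Y(x, d) = 5/2 (Y(x, d) = (⅙)*15 = 5/2)
Z(q) = 4*q² (Z(q) = (2*q)² = 4*q²)
B(M) = 4*M/5 (B(M) = (2*M)/(5/2) = (2*M)*(⅖) = 4*M/5)
Z(-8)*B(2) = (4*(-8)²)*((⅘)*2) = (4*64)*(8/5) = 256*(8/5) = 2048/5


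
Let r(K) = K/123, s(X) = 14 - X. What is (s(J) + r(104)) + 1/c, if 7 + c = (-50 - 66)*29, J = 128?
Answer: -46917701/414633 ≈ -113.15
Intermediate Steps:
c = -3371 (c = -7 + (-50 - 66)*29 = -7 - 116*29 = -7 - 3364 = -3371)
r(K) = K/123 (r(K) = K*(1/123) = K/123)
(s(J) + r(104)) + 1/c = ((14 - 1*128) + (1/123)*104) + 1/(-3371) = ((14 - 128) + 104/123) - 1/3371 = (-114 + 104/123) - 1/3371 = -13918/123 - 1/3371 = -46917701/414633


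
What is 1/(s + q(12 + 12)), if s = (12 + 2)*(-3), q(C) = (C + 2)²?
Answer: 1/634 ≈ 0.0015773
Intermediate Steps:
q(C) = (2 + C)²
s = -42 (s = 14*(-3) = -42)
1/(s + q(12 + 12)) = 1/(-42 + (2 + (12 + 12))²) = 1/(-42 + (2 + 24)²) = 1/(-42 + 26²) = 1/(-42 + 676) = 1/634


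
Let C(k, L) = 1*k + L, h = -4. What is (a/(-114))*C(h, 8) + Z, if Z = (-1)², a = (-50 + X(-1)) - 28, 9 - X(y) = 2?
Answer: 199/57 ≈ 3.4912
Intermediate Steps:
X(y) = 7 (X(y) = 9 - 1*2 = 9 - 2 = 7)
C(k, L) = L + k (C(k, L) = k + L = L + k)
a = -71 (a = (-50 + 7) - 28 = -43 - 28 = -71)
Z = 1
(a/(-114))*C(h, 8) + Z = (-71/(-114))*(8 - 4) + 1 = -71*(-1/114)*4 + 1 = (71/114)*4 + 1 = 142/57 + 1 = 199/57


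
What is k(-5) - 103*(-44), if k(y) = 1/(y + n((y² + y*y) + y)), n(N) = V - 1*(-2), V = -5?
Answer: 36255/8 ≈ 4531.9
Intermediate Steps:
n(N) = -3 (n(N) = -5 - 1*(-2) = -5 + 2 = -3)
k(y) = 1/(-3 + y) (k(y) = 1/(y - 3) = 1/(-3 + y))
k(-5) - 103*(-44) = 1/(-3 - 5) - 103*(-44) = 1/(-8) + 4532 = -⅛ + 4532 = 36255/8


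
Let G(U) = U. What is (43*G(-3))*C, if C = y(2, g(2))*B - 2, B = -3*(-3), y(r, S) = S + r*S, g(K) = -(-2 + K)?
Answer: 258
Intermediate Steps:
g(K) = 2 - K
y(r, S) = S + S*r
B = 9
C = -2 (C = ((2 - 1*2)*(1 + 2))*9 - 2 = ((2 - 2)*3)*9 - 2 = (0*3)*9 - 2 = 0*9 - 2 = 0 - 2 = -2)
(43*G(-3))*C = (43*(-3))*(-2) = -129*(-2) = 258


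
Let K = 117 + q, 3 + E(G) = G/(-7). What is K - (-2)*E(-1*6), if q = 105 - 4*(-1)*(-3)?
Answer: 1440/7 ≈ 205.71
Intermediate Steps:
E(G) = -3 - G/7 (E(G) = -3 + G/(-7) = -3 + G*(-⅐) = -3 - G/7)
q = 93 (q = 105 + 4*(-3) = 105 - 12 = 93)
K = 210 (K = 117 + 93 = 210)
K - (-2)*E(-1*6) = 210 - (-2)*(-3 - (-1)*6/7) = 210 - (-2)*(-3 - ⅐*(-6)) = 210 - (-2)*(-3 + 6/7) = 210 - (-2)*(-15)/7 = 210 - 1*30/7 = 210 - 30/7 = 1440/7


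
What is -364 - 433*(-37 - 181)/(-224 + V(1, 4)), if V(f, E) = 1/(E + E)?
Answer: -1407076/1791 ≈ -785.64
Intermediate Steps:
V(f, E) = 1/(2*E)
-364 - 433*(-37 - 181)/(-224 + V(1, 4)) = -364 - 433*(-37 - 181)/(-224 + (½)/4) = -364 - (-94394)/(-224 + (½)*(¼)) = -364 - (-94394)/(-224 + ⅛) = -364 - (-94394)/(-1791/8) = -364 - (-94394)*(-8)/1791 = -364 - 433*1744/1791 = -364 - 755152/1791 = -1407076/1791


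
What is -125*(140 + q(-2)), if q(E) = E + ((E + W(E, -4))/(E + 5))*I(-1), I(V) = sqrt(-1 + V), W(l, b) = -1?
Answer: -17250 + 125*I*sqrt(2) ≈ -17250.0 + 176.78*I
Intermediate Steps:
q(E) = E + I*sqrt(2)*(-1 + E)/(5 + E) (q(E) = E + ((E - 1)/(E + 5))*sqrt(-1 - 1) = E + ((-1 + E)/(5 + E))*sqrt(-2) = E + ((-1 + E)/(5 + E))*(I*sqrt(2)) = E + I*sqrt(2)*(-1 + E)/(5 + E))
-125*(140 + q(-2)) = -125*(140 + ((-2)**2 + 5*(-2) - I*sqrt(2) + I*(-2)*sqrt(2))/(5 - 2)) = -125*(140 + (4 - 10 - I*sqrt(2) - 2*I*sqrt(2))/3) = -125*(140 + (-6 - 3*I*sqrt(2))/3) = -125*(140 + (-2 - I*sqrt(2))) = -125*(138 - I*sqrt(2)) = -17250 + 125*I*sqrt(2)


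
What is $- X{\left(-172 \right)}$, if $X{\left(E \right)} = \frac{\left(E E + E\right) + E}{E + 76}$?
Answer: $\frac{3655}{12} \approx 304.58$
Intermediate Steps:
$X{\left(E \right)} = \frac{E^{2} + 2 E}{76 + E}$ ($X{\left(E \right)} = \frac{\left(E^{2} + E\right) + E}{76 + E} = \frac{\left(E + E^{2}\right) + E}{76 + E} = \frac{E^{2} + 2 E}{76 + E}$)
$- X{\left(-172 \right)} = - \frac{\left(-172\right) \left(2 - 172\right)}{76 - 172} = - \frac{\left(-172\right) \left(-170\right)}{-96} = - \frac{\left(-172\right) \left(-1\right) \left(-170\right)}{96} = \left(-1\right) \left(- \frac{3655}{12}\right) = \frac{3655}{12}$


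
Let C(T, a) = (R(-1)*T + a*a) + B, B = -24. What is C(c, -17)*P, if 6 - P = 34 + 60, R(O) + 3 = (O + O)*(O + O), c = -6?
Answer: -22792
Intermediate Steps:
R(O) = -3 + 4*O**2 (R(O) = -3 + (O + O)*(O + O) = -3 + (2*O)*(2*O) = -3 + 4*O**2)
C(T, a) = -24 + T + a**2 (C(T, a) = ((-3 + 4*(-1)**2)*T + a*a) - 24 = ((-3 + 4*1)*T + a**2) - 24 = ((-3 + 4)*T + a**2) - 24 = (1*T + a**2) - 24 = (T + a**2) - 24 = -24 + T + a**2)
P = -88 (P = 6 - (34 + 60) = 6 - 1*94 = 6 - 94 = -88)
C(c, -17)*P = (-24 - 6 + (-17)**2)*(-88) = (-24 - 6 + 289)*(-88) = 259*(-88) = -22792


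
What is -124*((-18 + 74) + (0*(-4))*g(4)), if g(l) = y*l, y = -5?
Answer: -6944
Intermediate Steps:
g(l) = -5*l
-124*((-18 + 74) + (0*(-4))*g(4)) = -124*((-18 + 74) + (0*(-4))*(-5*4)) = -124*(56 + 0*(-20)) = -124*(56 + 0) = -124*56 = -6944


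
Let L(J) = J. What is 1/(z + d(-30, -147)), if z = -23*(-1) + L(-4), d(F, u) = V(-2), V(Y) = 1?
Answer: 1/20 ≈ 0.050000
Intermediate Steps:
d(F, u) = 1
z = 19 (z = -23*(-1) - 4 = 23 - 4 = 19)
1/(z + d(-30, -147)) = 1/(19 + 1) = 1/20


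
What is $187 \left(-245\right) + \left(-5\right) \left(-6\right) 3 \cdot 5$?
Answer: $-45365$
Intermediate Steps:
$187 \left(-245\right) + \left(-5\right) \left(-6\right) 3 \cdot 5 = -45815 + 30 \cdot 15 = -45815 + 450 = -45365$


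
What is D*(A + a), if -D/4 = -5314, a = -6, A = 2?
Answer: -85024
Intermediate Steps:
D = 21256 (D = -4*(-5314) = 21256)
D*(A + a) = 21256*(2 - 6) = 21256*(-4) = -85024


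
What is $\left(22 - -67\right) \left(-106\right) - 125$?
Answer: $-9559$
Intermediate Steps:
$\left(22 - -67\right) \left(-106\right) - 125 = \left(22 + 67\right) \left(-106\right) - 125 = 89 \left(-106\right) - 125 = -9434 - 125 = -9559$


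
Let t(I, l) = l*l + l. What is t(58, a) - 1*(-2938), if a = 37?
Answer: 4344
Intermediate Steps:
t(I, l) = l + l² (t(I, l) = l² + l = l + l²)
t(58, a) - 1*(-2938) = 37*(1 + 37) - 1*(-2938) = 37*38 + 2938 = 1406 + 2938 = 4344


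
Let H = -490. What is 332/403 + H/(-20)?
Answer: 20411/806 ≈ 25.324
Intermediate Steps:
332/403 + H/(-20) = 332/403 - 490/(-20) = 332*(1/403) - 490*(-1/20) = 332/403 + 49/2 = 20411/806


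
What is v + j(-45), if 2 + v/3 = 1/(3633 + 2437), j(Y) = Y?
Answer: -309567/6070 ≈ -51.000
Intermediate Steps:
v = -36417/6070 (v = -6 + 3/(3633 + 2437) = -6 + 3/6070 = -36417/6070 ≈ -5.9995)
v + j(-45) = -36417/6070 - 45 = -309567/6070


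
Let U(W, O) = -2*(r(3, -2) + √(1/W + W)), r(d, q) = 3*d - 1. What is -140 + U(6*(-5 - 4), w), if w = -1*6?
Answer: -156 - I*√17502/9 ≈ -156.0 - 14.699*I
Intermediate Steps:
w = -6
r(d, q) = -1 + 3*d
U(W, O) = -16 - 2*√(W + 1/W) (U(W, O) = -2*((-1 + 3*3) + √(1/W + W)) = -2*((-1 + 9) + √(W + 1/W)) = -2*(8 + √(W + 1/W)) = -16 - 2*√(W + 1/W))
-140 + U(6*(-5 - 4), w) = -140 + (-16 - 2*√(6*(-5 - 4) + 1/(6*(-5 - 4)))) = -140 + (-16 - 2*√(6*(-9) + 1/(6*(-9)))) = -140 + (-16 - 2*√(-54 + 1/(-54))) = -140 + (-16 - 2*√(-54 - 1/54)) = -140 + (-16 - I*√17502/9) = -156 - I*√17502/9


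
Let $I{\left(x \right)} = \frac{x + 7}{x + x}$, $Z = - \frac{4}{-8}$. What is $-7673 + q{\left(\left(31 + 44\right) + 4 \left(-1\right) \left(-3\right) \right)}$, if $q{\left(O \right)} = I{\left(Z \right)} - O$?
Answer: $- \frac{15505}{2} \approx -7752.5$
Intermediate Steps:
$Z = \frac{1}{2}$ ($Z = \left(-4\right) \left(- \frac{1}{8}\right) = \frac{1}{2} \approx 0.5$)
$I{\left(x \right)} = \frac{7 + x}{2 x}$
$q{\left(O \right)} = \frac{15}{2} - O$ ($q{\left(O \right)} = \frac{\frac{1}{\frac{1}{2}} \left(7 + \frac{1}{2}\right)}{2} - O = \frac{1}{2} \cdot 2 \cdot \frac{15}{2} - O = \frac{15}{2} - O$)
$-7673 + q{\left(\left(31 + 44\right) + 4 \left(-1\right) \left(-3\right) \right)} = -7673 - \left(\frac{135}{2} + 4 \left(-1\right) \left(-3\right)\right) = -7673 - \left(\frac{135}{2} + 12\right) = -7673 + \left(\frac{15}{2} - \left(75 + 12\right)\right) = -7673 + \left(\frac{15}{2} - 87\right) = -7673 - \frac{159}{2} = - \frac{15505}{2}$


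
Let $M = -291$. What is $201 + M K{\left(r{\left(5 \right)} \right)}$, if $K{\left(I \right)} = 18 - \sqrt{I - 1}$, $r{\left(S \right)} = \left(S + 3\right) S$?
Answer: $-5037 + 291 \sqrt{39} \approx -3219.7$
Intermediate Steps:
$r{\left(S \right)} = S \left(3 + S\right)$ ($r{\left(S \right)} = \left(3 + S\right) S = S \left(3 + S\right)$)
$K{\left(I \right)} = 18 - \sqrt{-1 + I}$
$201 + M K{\left(r{\left(5 \right)} \right)} = 201 - 291 \left(18 - \sqrt{-1 + 5 \left(3 + 5\right)}\right) = 201 - 291 \left(18 - \sqrt{-1 + 5 \cdot 8}\right) = 201 - 291 \left(18 - \sqrt{-1 + 40}\right) = 201 - 291 \left(18 - \sqrt{39}\right) = 201 - \left(5238 - 291 \sqrt{39}\right) = -5037 + 291 \sqrt{39}$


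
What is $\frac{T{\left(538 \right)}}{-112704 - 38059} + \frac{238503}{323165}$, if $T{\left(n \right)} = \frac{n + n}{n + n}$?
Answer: $\frac{35957104624}{48721324895} \approx 0.73802$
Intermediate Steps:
$T{\left(n \right)} = 1$ ($T{\left(n \right)} = \frac{2 n}{2 n} = 2 n \frac{1}{2 n} = 1$)
$\frac{T{\left(538 \right)}}{-112704 - 38059} + \frac{238503}{323165} = 1 \frac{1}{-112704 - 38059} + \frac{238503}{323165} = 1 \frac{1}{-150763} + 238503 \cdot \frac{1}{323165} = 1 \left(- \frac{1}{150763}\right) + \frac{238503}{323165} = - \frac{1}{150763} + \frac{238503}{323165} = \frac{35957104624}{48721324895}$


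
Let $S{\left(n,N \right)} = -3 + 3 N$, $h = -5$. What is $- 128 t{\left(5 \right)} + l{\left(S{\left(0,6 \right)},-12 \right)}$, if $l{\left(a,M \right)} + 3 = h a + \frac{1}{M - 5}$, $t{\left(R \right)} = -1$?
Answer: $\frac{849}{17} \approx 49.941$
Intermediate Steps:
$l{\left(a,M \right)} = -3 + \frac{1}{-5 + M} - 5 a$ ($l{\left(a,M \right)} = -3 - \left(- \frac{1}{M - 5} + 5 a\right) = -3 - \left(- \frac{1}{-5 + M} + 5 a\right) = -3 + \frac{1}{-5 + M} - 5 a$)
$- 128 t{\left(5 \right)} + l{\left(S{\left(0,6 \right)},-12 \right)} = \left(-128\right) \left(-1\right) + \frac{16 - -36 + 25 \left(-3 + 3 \cdot 6\right) - - 60 \left(-3 + 3 \cdot 6\right)}{-5 - 12} = 128 + \frac{16 + 36 + 25 \left(-3 + 18\right) - - 60 \left(-3 + 18\right)}{-17} = 128 - \frac{16 + 36 + 25 \cdot 15 - \left(-60\right) 15}{17} = 128 - \frac{16 + 36 + 375 + 900}{17} = 128 - \frac{1327}{17} = \frac{849}{17}$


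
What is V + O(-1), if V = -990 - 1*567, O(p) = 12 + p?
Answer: -1546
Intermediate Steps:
V = -1557 (V = -990 - 567 = -1557)
V + O(-1) = -1557 + (12 - 1) = -1557 + 11 = -1546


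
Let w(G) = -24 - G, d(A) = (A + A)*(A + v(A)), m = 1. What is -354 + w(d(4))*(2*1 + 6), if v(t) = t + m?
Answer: -1122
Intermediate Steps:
v(t) = 1 + t (v(t) = t + 1 = 1 + t)
d(A) = 2*A*(1 + 2*A) (d(A) = (A + A)*(A + (1 + A)) = (2*A)*(1 + 2*A) = 2*A*(1 + 2*A))
-354 + w(d(4))*(2*1 + 6) = -354 + (-24 - 2*4*(1 + 2*4))*(2*1 + 6) = -354 + (-24 - 2*4*(1 + 8))*(2 + 6) = -354 + (-24 - 2*4*9)*8 = -354 + (-24 - 1*72)*8 = -354 + (-24 - 72)*8 = -354 - 96*8 = -354 - 768 = -1122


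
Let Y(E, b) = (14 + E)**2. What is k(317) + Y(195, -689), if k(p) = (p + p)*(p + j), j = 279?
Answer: 421545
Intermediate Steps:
k(p) = 2*p*(279 + p) (k(p) = (p + p)*(p + 279) = (2*p)*(279 + p) = 2*p*(279 + p))
k(317) + Y(195, -689) = 2*317*(279 + 317) + (14 + 195)**2 = 2*317*596 + 209**2 = 377864 + 43681 = 421545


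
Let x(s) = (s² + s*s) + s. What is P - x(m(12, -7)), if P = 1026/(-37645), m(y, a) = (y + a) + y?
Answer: -22399801/37645 ≈ -595.03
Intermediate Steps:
m(y, a) = a + 2*y (m(y, a) = (a + y) + y = a + 2*y)
P = -1026/37645 (P = 1026*(-1/37645) = -1026/37645 ≈ -0.027255)
x(s) = s + 2*s² (x(s) = (s² + s²) + s = 2*s² + s = s + 2*s²)
P - x(m(12, -7)) = -1026/37645 - (-7 + 2*12)*(1 + 2*(-7 + 2*12)) = -1026/37645 - (-7 + 24)*(1 + 2*(-7 + 24)) = -1026/37645 - 17*(1 + 2*17) = -1026/37645 - 17*(1 + 34) = -1026/37645 - 17*35 = -1026/37645 - 1*595 = -1026/37645 - 595 = -22399801/37645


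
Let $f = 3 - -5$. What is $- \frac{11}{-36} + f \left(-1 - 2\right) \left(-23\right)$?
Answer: $\frac{19883}{36} \approx 552.31$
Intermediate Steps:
$f = 8$ ($f = 3 + 5 = 8$)
$- \frac{11}{-36} + f \left(-1 - 2\right) \left(-23\right) = - \frac{11}{-36} + 8 \left(-1 - 2\right) \left(-23\right) = \left(-11\right) \left(- \frac{1}{36}\right) + 8 \left(-3\right) \left(-23\right) = \frac{11}{36} - -552 = \frac{11}{36} + 552 = \frac{19883}{36}$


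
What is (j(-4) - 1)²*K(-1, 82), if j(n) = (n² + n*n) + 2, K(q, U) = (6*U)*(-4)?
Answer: -2143152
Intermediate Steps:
K(q, U) = -24*U
j(n) = 2 + 2*n² (j(n) = (n² + n²) + 2 = 2*n² + 2 = 2 + 2*n²)
(j(-4) - 1)²*K(-1, 82) = ((2 + 2*(-4)²) - 1)²*(-24*82) = ((2 + 2*16) - 1)²*(-1968) = ((2 + 32) - 1)²*(-1968) = (34 - 1)²*(-1968) = 33²*(-1968) = 1089*(-1968) = -2143152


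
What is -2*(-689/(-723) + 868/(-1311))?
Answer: -61270/105317 ≈ -0.58177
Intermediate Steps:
-2*(-689/(-723) + 868/(-1311)) = -2*(-689*(-1/723) + 868*(-1/1311)) = -2*(689/723 - 868/1311) = -2*30635/105317 = -61270/105317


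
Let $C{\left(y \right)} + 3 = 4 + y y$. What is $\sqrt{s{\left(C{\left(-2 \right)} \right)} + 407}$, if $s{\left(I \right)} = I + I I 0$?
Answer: $2 \sqrt{103} \approx 20.298$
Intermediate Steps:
$C{\left(y \right)} = 1 + y^{2}$ ($C{\left(y \right)} = -3 + \left(4 + y y\right) = -3 + \left(4 + y^{2}\right) = 1 + y^{2}$)
$s{\left(I \right)} = I$ ($s{\left(I \right)} = I + I 0 = I + 0 = I$)
$\sqrt{s{\left(C{\left(-2 \right)} \right)} + 407} = \sqrt{\left(1 + \left(-2\right)^{2}\right) + 407} = \sqrt{\left(1 + 4\right) + 407} = \sqrt{5 + 407} = \sqrt{412} = 2 \sqrt{103}$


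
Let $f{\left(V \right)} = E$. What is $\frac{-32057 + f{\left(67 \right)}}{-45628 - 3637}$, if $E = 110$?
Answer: $\frac{31947}{49265} \approx 0.64847$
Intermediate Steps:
$f{\left(V \right)} = 110$
$\frac{-32057 + f{\left(67 \right)}}{-45628 - 3637} = \frac{-32057 + 110}{-45628 - 3637} = - \frac{31947}{-49265} = \left(-31947\right) \left(- \frac{1}{49265}\right) = \frac{31947}{49265}$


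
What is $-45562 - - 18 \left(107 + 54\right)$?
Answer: $-42664$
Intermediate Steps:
$-45562 - - 18 \left(107 + 54\right) = -45562 - \left(-18\right) 161 = -45562 - -2898 = -45562 + 2898 = -42664$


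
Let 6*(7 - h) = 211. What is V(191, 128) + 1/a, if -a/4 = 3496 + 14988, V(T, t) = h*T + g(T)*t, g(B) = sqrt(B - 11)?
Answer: -1193290075/221808 + 768*sqrt(5) ≈ -3662.5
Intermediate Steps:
g(B) = sqrt(-11 + B)
h = -169/6 (h = 7 - 1/6*211 = 7 - 211/6 = -169/6 ≈ -28.167)
V(T, t) = -169*T/6 + t*sqrt(-11 + T) (V(T, t) = -169*T/6 + sqrt(-11 + T)*t = -169*T/6 + t*sqrt(-11 + T))
a = -73936 (a = -4*(3496 + 14988) = -4*18484 = -73936)
V(191, 128) + 1/a = (-169/6*191 + 128*sqrt(-11 + 191)) + 1/(-73936) = (-32279/6 + 128*sqrt(180)) - 1/73936 = (-32279/6 + 128*(6*sqrt(5))) - 1/73936 = (-32279/6 + 768*sqrt(5)) - 1/73936 = -1193290075/221808 + 768*sqrt(5)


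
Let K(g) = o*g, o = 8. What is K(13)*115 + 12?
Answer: 11972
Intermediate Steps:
K(g) = 8*g
K(13)*115 + 12 = (8*13)*115 + 12 = 104*115 + 12 = 11960 + 12 = 11972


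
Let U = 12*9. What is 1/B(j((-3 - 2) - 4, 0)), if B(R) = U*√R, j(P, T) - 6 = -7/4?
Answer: √17/918 ≈ 0.0044914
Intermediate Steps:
U = 108
j(P, T) = 17/4 (j(P, T) = 6 - 7/4 = 17/4)
B(R) = 108*√R
1/B(j((-3 - 2) - 4, 0)) = 1/(108*√(17/4)) = 1/(108*(√17/2)) = 1/(54*√17) = √17/918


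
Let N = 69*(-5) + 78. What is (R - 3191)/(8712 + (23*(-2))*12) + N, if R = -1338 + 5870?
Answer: -725793/2720 ≈ -266.84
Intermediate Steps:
N = -267 (N = -345 + 78 = -267)
R = 4532
(R - 3191)/(8712 + (23*(-2))*12) + N = (4532 - 3191)/(8712 + (23*(-2))*12) - 267 = 1341/(8712 - 46*12) - 267 = 1341/(8712 - 552) - 267 = 1341/8160 - 267 = 1341*(1/8160) - 267 = 447/2720 - 267 = -725793/2720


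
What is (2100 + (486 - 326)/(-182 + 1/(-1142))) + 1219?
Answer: 137930967/41569 ≈ 3318.1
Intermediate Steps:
(2100 + (486 - 326)/(-182 + 1/(-1142))) + 1219 = (2100 + 160/(-182 - 1/1142)) + 1219 = (2100 + 160/(-207845/1142)) + 1219 = (2100 + 160*(-1142/207845)) + 1219 = (2100 - 36544/41569) + 1219 = 87258356/41569 + 1219 = 137930967/41569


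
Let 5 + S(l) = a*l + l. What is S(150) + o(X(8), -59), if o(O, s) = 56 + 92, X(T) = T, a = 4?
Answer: 893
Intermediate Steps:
o(O, s) = 148
S(l) = -5 + 5*l (S(l) = -5 + (4*l + l) = -5 + 5*l)
S(150) + o(X(8), -59) = (-5 + 5*150) + 148 = (-5 + 750) + 148 = 745 + 148 = 893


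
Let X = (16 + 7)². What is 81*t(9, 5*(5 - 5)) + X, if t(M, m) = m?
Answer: 529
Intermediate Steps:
X = 529 (X = 23² = 529)
81*t(9, 5*(5 - 5)) + X = 81*(5*(5 - 5)) + 529 = 81*(5*0) + 529 = 81*0 + 529 = 0 + 529 = 529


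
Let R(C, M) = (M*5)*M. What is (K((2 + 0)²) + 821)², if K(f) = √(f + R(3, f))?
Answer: 674125 + 3284*√21 ≈ 6.8917e+5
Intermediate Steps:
R(C, M) = 5*M² (R(C, M) = (5*M)*M = 5*M²)
K(f) = √(f + 5*f²)
(K((2 + 0)²) + 821)² = (√((2 + 0)²*(1 + 5*(2 + 0)²)) + 821)² = (√(2²*(1 + 5*2²)) + 821)² = (√(4*(1 + 5*4)) + 821)² = (√(4*(1 + 20)) + 821)² = (√(4*21) + 821)² = (√84 + 821)² = (2*√21 + 821)² = (821 + 2*√21)²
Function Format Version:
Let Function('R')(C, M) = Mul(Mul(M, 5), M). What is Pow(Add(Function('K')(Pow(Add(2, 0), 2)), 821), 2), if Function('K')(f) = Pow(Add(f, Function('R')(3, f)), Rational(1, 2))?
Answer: Add(674125, Mul(3284, Pow(21, Rational(1, 2)))) ≈ 6.8917e+5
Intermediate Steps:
Function('R')(C, M) = Mul(5, Pow(M, 2)) (Function('R')(C, M) = Mul(Mul(5, M), M) = Mul(5, Pow(M, 2)))
Function('K')(f) = Pow(Add(f, Mul(5, Pow(f, 2))), Rational(1, 2))
Pow(Add(Function('K')(Pow(Add(2, 0), 2)), 821), 2) = Pow(Add(Pow(Mul(Pow(Add(2, 0), 2), Add(1, Mul(5, Pow(Add(2, 0), 2)))), Rational(1, 2)), 821), 2) = Pow(Add(Pow(Mul(Pow(2, 2), Add(1, Mul(5, Pow(2, 2)))), Rational(1, 2)), 821), 2) = Pow(Add(Pow(Mul(4, Add(1, Mul(5, 4))), Rational(1, 2)), 821), 2) = Pow(Add(Pow(Mul(4, Add(1, 20)), Rational(1, 2)), 821), 2) = Pow(Add(Pow(Mul(4, 21), Rational(1, 2)), 821), 2) = Pow(Add(Pow(84, Rational(1, 2)), 821), 2) = Pow(Add(Mul(2, Pow(21, Rational(1, 2))), 821), 2) = Pow(Add(821, Mul(2, Pow(21, Rational(1, 2)))), 2)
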